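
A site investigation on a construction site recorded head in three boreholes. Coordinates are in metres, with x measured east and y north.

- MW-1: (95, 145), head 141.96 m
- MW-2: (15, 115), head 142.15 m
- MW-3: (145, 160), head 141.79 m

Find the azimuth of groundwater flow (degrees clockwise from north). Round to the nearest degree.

Differences from MW-1: to MW-2 (Δx, Δy, Δh) = (-80, -30, +0.19); to MW-3 = (50, 15, -0.17).
Determinant of the coordinate differences = (-80)·15 − 50·(-30) = 300.
∂h/∂x = [(+0.19)·15 − (-0.17)·(-30)] / 300 = -0.007500
∂h/∂y = [(-80)·(-0.17) − 50·(+0.19)] / 300 = +0.01367
Flow direction (−∇h) has components (+0.007500 E, -0.01367 N).
Azimuth = atan2(E, N) = atan2(+0.007500, -0.01367) = 151.2° ≈ 151°.

151°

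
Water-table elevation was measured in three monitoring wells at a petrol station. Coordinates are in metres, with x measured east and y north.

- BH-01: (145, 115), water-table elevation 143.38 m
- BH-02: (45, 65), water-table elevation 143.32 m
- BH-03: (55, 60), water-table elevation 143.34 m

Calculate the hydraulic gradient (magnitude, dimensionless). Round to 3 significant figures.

Differences from BH-01: to BH-02 (Δx, Δy, Δh) = (-100, -50, -0.06); to BH-03 = (-90, -55, -0.04).
Solve a·Δx + b·Δy = Δh: det = (-100)·(-55) − (-90)·(-50) = 1000.
∂h/∂x = [(-0.06)·(-55) − (-0.04)·(-50)] / 1000 = +0.001300
∂h/∂y = [(-100)·(-0.04) − (-90)·(-0.06)] / 1000 = -0.001400
|∇h| = √(0.001300² + -0.001400²) = 0.00191

0.00191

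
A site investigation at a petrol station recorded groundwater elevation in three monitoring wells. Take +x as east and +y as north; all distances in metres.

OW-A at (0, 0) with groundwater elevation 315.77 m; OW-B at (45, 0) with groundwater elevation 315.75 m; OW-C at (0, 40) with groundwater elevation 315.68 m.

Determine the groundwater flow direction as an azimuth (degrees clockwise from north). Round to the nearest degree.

∂h/∂x = (315.75 − 315.77) / (45 − 0) = -0.0004444
∂h/∂y = (315.68 − 315.77) / (40 − 0) = -0.002250
Flow direction (−∇h) has components (+0.0004444 E, +0.002250 N).
Azimuth = atan2(E, N) = atan2(+0.0004444, +0.002250) = 11.2° ≈ 011°.

011°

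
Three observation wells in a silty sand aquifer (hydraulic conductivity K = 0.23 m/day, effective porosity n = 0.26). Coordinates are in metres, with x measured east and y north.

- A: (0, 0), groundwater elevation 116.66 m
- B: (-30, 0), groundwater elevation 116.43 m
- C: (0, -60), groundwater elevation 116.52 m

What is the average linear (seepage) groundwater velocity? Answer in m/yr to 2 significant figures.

2.6 m/yr

∂h/∂x = (116.43 − 116.66) / (-30 − 0) = +0.007667
∂h/∂y = (116.52 − 116.66) / (-60 − 0) = +0.002333
|∇h| = √(0.007667² + 0.002333²) = 0.008014
Seepage velocity v = K·i/n = 0.23 × 0.008014 / 0.26 = 0.007089 m/day = 2.589 m/yr.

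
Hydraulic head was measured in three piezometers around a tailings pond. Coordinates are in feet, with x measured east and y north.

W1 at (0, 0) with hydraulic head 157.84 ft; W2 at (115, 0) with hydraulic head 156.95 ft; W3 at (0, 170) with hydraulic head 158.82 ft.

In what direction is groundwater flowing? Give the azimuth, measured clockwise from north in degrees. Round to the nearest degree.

127°

∂h/∂x = (156.95 − 157.84) / (115 − 0) = -0.007739
∂h/∂y = (158.82 − 157.84) / (170 − 0) = +0.005765
Flow direction (−∇h) has components (+0.007739 E, -0.005765 N).
Azimuth = atan2(E, N) = atan2(+0.007739, -0.005765) = 126.7° ≈ 127°.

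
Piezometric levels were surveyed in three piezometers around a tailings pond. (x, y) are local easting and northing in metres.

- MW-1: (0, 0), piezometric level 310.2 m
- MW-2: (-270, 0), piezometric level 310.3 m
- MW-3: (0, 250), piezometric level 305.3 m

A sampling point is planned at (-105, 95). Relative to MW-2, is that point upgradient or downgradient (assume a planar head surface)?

∂h/∂x = (310.3 − 310.2) / (-270 − 0) = -0.0003704
∂h/∂y = (305.3 − 310.2) / (250 − 0) = -0.01960
Head at (-105, 95) = 310.2 + (-0.0003704)·(-105) + (-0.01960)·(95) = 308.38 m.
That is lower than the 310.3 m at MW-2, so the point is downgradient.

downgradient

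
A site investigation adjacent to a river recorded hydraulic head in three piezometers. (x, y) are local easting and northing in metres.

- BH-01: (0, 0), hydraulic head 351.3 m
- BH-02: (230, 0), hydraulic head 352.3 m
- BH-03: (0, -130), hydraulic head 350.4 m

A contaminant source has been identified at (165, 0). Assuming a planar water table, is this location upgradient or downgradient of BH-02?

downgradient

∂h/∂x = (352.3 − 351.3) / (230 − 0) = +0.004348
∂h/∂y = (350.4 − 351.3) / (-130 − 0) = +0.006923
Head at (165, 0) = 351.3 + (+0.004348)·(165) + (+0.006923)·(0) = 352.02 m.
That is lower than the 352.3 m at BH-02, so the point is downgradient.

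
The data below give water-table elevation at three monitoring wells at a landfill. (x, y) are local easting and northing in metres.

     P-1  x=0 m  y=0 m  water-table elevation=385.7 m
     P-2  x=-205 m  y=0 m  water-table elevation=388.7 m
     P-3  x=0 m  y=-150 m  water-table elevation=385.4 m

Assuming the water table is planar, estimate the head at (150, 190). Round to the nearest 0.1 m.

∂h/∂x = (388.7 − 385.7) / (-205 − 0) = -0.01463
∂h/∂y = (385.4 − 385.7) / (-150 − 0) = +0.002000
h(150, 190) = 385.7 + (-0.01463)·(150) + (+0.002000)·(190) = 385.7 -2.195 +0.380 = 383.885 m.

383.9 m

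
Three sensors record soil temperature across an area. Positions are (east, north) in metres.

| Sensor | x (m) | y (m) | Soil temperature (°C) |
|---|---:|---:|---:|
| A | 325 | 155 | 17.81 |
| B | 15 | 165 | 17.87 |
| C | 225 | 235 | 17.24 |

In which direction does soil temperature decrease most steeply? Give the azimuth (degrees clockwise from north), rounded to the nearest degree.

With T = a·x + b·y + c and A as origin, the differences give:
  (-310)·a + 10·b = +0.06
  (-100)·a + 80·b = -0.57
Eliminate b (×80 and ×10, subtract): -23800·a = 10.500 → a = ∂T/∂x = -0.0004412
Back-substitute: b = ∂T/∂y = -0.007676.
Steepest decrease is along −∇f: components (+0.0004412 E, +0.007676 N).
Azimuth = atan2(+0.0004412, +0.007676) = 3.3° ≈ 003°.

003°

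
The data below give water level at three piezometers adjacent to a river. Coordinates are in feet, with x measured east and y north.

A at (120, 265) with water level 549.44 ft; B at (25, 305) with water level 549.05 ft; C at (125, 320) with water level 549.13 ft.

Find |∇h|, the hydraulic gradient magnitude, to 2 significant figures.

0.0060

With h = a·x + b·y + c and A as origin, the differences give:
  (-95)·a + 40·b = -0.39
  5·a + 55·b = -0.31
Eliminate b (×55 and ×40, subtract): -5425·a = -9.050 → a = ∂h/∂x = +0.001668
Back-substitute: b = ∂h/∂y = -0.005788.
|∇h| = √(0.001668² + -0.005788²) = 0.006024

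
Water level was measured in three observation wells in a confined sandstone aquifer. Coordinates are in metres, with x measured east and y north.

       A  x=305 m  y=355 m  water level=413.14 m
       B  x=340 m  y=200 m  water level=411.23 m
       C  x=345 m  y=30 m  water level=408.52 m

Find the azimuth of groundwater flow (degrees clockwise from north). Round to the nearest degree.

228°

With h = a·x + b·y + c and A as origin, the differences give:
  35·a + (-155)·b = -1.91
  40·a + (-325)·b = -4.62
Eliminate b (×(-325) and ×(-155), subtract): -5175·a = -95.350 → a = ∂h/∂x = +0.01843
Back-substitute: b = ∂h/∂y = +0.01648.
Flow direction (−∇h) has components (-0.01843 E, -0.01648 N).
Azimuth = atan2(E, N) = atan2(-0.01843, -0.01648) = 228.2° ≈ 228°.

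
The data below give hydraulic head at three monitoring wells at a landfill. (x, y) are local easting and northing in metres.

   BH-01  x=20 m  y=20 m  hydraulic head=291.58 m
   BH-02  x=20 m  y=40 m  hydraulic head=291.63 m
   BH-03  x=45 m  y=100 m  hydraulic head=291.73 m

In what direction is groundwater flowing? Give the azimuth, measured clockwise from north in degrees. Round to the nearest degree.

With h = a·x + b·y + c and BH-01 as origin, the differences give:
  0·a + 20·b = +0.05
  25·a + 80·b = +0.15
Eliminate b (×80 and ×20, subtract): -500·a = 1.000 → a = ∂h/∂x = -0.002000
Back-substitute: b = ∂h/∂y = +0.002500.
Flow direction (−∇h) has components (+0.002000 E, -0.002500 N).
Azimuth = atan2(E, N) = atan2(+0.002000, -0.002500) = 141.3° ≈ 141°.

141°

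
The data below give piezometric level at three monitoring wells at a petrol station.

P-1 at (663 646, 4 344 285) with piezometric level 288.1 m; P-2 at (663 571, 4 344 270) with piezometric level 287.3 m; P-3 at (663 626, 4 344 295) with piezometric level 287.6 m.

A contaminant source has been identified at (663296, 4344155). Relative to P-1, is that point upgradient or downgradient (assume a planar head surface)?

downgradient

With h = a·x + b·y + c and P-1 as origin, the differences give:
  (-75)·a + (-15)·b = -0.8
  (-20)·a + 10·b = -0.5
Eliminate b (×10 and ×(-15), subtract): -1050·a = -15.50 → a = ∂h/∂x = +0.01476
Back-substitute: b = ∂h/∂y = -0.02048.
Head at (663296, 4344155) = 288.1 + (+0.01476)·(-350) + (-0.02048)·(-130) = 285.60 m.
That is lower than the 288.1 m at P-1, so the point is downgradient.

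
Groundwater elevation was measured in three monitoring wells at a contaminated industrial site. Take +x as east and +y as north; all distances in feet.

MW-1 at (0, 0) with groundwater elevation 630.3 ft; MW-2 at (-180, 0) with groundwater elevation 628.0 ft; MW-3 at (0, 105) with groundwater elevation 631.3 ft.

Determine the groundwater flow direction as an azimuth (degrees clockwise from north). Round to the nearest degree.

233°

∂h/∂x = (628.0 − 630.3) / (-180 − 0) = +0.01278
∂h/∂y = (631.3 − 630.3) / (105 − 0) = +0.009524
Flow direction (−∇h) has components (-0.01278 E, -0.009524 N).
Azimuth = atan2(E, N) = atan2(-0.01278, -0.009524) = 233.3° ≈ 233°.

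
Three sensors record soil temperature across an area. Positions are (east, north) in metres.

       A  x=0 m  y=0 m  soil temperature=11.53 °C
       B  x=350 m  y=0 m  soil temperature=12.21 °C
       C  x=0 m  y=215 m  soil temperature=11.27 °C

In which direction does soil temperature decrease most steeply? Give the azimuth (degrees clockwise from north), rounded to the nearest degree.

302°

∂T/∂x = (12.21 − 11.53) / (350 − 0) = +0.001943
∂T/∂y = (11.27 − 11.53) / (215 − 0) = -0.001209
Steepest decrease is along −∇f: components (-0.001943 E, +0.001209 N).
Azimuth = atan2(-0.001943, +0.001209) = 301.9° ≈ 302°.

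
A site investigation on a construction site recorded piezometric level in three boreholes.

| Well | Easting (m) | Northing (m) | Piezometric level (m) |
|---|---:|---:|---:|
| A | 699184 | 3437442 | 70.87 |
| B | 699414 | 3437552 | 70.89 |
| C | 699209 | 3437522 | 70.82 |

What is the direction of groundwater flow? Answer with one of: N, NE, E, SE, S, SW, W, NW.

NW

With h = a·x + b·y + c and A as origin, the differences give:
  230·a + 110·b = +0.02
  25·a + 80·b = -0.05
Eliminate b (×80 and ×110, subtract): 15650·a = 7.100 → a = ∂h/∂x = +0.0004537
Back-substitute: b = ∂h/∂y = -0.0007668.
Flow = −∇h = (-0.0004537 east, +0.0007668 north), which points northwest.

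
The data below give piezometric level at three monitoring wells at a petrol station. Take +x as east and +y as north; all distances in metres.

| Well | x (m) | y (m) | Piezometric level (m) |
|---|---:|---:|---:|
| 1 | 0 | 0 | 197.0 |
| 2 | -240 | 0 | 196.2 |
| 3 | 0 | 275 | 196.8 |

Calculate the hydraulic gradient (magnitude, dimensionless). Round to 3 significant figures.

0.00341

∂h/∂x = (196.2 − 197.0) / (-240 − 0) = +0.003333
∂h/∂y = (196.8 − 197.0) / (275 − 0) = -0.0007273
|∇h| = √(0.003333² + -0.0007273²) = 0.003411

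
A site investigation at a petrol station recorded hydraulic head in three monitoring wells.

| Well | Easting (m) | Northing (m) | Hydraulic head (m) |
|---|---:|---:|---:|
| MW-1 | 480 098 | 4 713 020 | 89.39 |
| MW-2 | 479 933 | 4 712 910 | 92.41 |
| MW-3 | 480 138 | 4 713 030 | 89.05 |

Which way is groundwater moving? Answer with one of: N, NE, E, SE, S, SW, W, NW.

N

Taking MW-1 as reference: MW-2−MW-1 = (-165, -110, +3.02); MW-3−MW-1 = (40, 10, -0.34).
Solve a·Δx + b·Δy = Δh: det = (-165)·10 − 40·(-110) = 2750.
∂h/∂x = [(+3.02)·10 − (-0.34)·(-110)] / 2750 = -0.002618
∂h/∂y = [(-165)·(-0.34) − 40·(+3.02)] / 2750 = -0.02353
Flow = −∇h = (+0.002618 east, +0.02353 north), which points north.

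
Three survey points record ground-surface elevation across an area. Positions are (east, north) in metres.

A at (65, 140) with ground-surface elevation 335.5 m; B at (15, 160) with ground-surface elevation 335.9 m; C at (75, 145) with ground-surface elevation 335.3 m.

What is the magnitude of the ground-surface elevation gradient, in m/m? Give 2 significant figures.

0.019 m/m

With z = a·x + b·y + c and A as origin, the differences give:
  (-50)·a + 20·b = +0.4
  10·a + 5·b = -0.2
Eliminate b (×5 and ×20, subtract): -450·a = 6.00 → a = ∂z/∂x = -0.01333
Back-substitute: b = ∂z/∂y = -0.01333.
|∇f| = √(-0.01333² + -0.01333²) = 0.01885 m/m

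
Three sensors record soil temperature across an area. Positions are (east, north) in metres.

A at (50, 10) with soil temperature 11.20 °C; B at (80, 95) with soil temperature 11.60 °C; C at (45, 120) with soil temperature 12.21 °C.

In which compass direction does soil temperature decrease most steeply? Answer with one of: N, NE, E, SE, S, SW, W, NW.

Taking A as reference: B−A = (30, 85, +0.40); C−A = (-5, 110, +1.01).
Determinant of the coordinate differences = 30·110 − (-5)·85 = 3725.
∂T/∂x = [(+0.40)·110 − (+1.01)·85] / 3725 = -0.01123
∂T/∂y = [30·(+1.01) − (-5)·(+0.40)] / 3725 = +0.008671
Steepest decrease is along −∇f = (+0.01123 E, -0.008671 N) → southeast.

SE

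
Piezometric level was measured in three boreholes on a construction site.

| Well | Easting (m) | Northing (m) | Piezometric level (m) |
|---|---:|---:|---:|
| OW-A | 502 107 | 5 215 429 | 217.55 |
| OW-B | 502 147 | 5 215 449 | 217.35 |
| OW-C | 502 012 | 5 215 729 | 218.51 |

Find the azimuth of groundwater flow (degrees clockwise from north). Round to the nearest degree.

Three-point gradient (reference OW-A): Δ to OW-B = (40, 20, -0.20), Δ to OW-C = (-95, 300, +0.96).
∂h/∂x = -0.005698, ∂h/∂y = +0.001396 (det = 13900).
Flow direction (−∇h) has components (+0.005698 E, -0.001396 N).
Azimuth = atan2(E, N) = atan2(+0.005698, -0.001396) = 103.8° ≈ 104°.

104°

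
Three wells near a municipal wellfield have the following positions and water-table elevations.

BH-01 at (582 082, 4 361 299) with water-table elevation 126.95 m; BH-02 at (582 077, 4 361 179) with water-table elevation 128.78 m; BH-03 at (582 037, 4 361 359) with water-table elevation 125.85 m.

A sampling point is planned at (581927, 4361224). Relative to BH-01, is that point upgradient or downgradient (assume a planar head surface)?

Differences from BH-01: to BH-02 (Δx, Δy, Δh) = (-5, -120, +1.83); to BH-03 = (-45, 60, -1.10).
Solve a·Δx + b·Δy = Δh: det = (-5)·60 − (-45)·(-120) = -5700.
∂h/∂x = [(+1.83)·60 − (-1.10)·(-120)] / -5700 = +0.003895
∂h/∂y = [(-5)·(-1.10) − (-45)·(+1.83)] / -5700 = -0.01541
Head at (581927, 4361224) = 126.95 + (+0.003895)·(-155) + (-0.01541)·(-75) = 127.50 m.
That is higher than the 126.95 m at BH-01, so the point is upgradient.

upgradient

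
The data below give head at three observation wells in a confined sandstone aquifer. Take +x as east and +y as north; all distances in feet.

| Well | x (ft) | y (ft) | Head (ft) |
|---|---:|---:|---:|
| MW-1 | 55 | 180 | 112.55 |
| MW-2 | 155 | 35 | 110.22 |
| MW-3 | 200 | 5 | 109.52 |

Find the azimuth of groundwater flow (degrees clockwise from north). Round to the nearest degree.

138°

Taking MW-1 as reference: MW-2−MW-1 = (100, -145, -2.33); MW-3−MW-1 = (145, -175, -3.03).
Solve a·Δx + b·Δy = Δh: det = 100·(-175) − 145·(-145) = 3525.
∂h/∂x = [(-2.33)·(-175) − (-3.03)·(-145)] / 3525 = -0.008965
∂h/∂y = [100·(-3.03) − 145·(-2.33)] / 3525 = +0.009887
Flow direction (−∇h) has components (+0.008965 E, -0.009887 N).
Azimuth = atan2(E, N) = atan2(+0.008965, -0.009887) = 137.8° ≈ 138°.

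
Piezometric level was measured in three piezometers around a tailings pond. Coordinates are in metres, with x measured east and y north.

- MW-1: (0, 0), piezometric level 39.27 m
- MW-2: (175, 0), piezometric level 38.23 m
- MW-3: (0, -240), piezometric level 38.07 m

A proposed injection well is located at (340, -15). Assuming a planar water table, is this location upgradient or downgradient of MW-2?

downgradient

∂h/∂x = (38.23 − 39.27) / (175 − 0) = -0.005943
∂h/∂y = (38.07 − 39.27) / (-240 − 0) = +0.005000
Head at (340, -15) = 39.27 + (-0.005943)·(340) + (+0.005000)·(-15) = 37.17 m.
That is lower than the 38.23 m at MW-2, so the point is downgradient.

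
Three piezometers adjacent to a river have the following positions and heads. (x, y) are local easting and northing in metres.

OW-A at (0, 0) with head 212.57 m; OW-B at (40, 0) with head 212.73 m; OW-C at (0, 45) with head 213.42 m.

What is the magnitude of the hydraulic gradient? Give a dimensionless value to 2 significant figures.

0.019

∂h/∂x = (212.73 − 212.57) / (40 − 0) = +0.004000
∂h/∂y = (213.42 − 212.57) / (45 − 0) = +0.01889
|∇h| = √(0.004000² + 0.01889²) = 0.01931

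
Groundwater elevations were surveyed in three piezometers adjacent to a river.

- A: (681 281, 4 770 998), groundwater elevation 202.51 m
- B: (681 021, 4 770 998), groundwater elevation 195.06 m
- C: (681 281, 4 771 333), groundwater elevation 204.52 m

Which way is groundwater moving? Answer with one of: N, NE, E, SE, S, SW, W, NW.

∂h/∂x = (195.06 − 202.51) / (681021 − 681281) = +0.02865
∂h/∂y = (204.52 − 202.51) / (4771333 − 4770998) = +0.006000
Flow = −∇h = (-0.02865 east, -0.006000 north), which points west.

W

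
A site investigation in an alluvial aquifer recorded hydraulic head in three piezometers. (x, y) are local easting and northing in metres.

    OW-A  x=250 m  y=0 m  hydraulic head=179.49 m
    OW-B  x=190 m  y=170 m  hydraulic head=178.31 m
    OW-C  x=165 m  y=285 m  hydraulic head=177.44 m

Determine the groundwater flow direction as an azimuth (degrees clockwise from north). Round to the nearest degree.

Taking OW-A as reference: OW-B−OW-A = (-60, 170, -1.18); OW-C−OW-A = (-85, 285, -2.05).
Solve a·Δx + b·Δy = Δh: det = (-60)·285 − (-85)·170 = -2650.
∂h/∂x = [(-1.18)·285 − (-2.05)·170] / -2650 = -0.004604
∂h/∂y = [(-60)·(-2.05) − (-85)·(-1.18)] / -2650 = -0.008566
Flow direction (−∇h) has components (+0.004604 E, +0.008566 N).
Azimuth = atan2(E, N) = atan2(+0.004604, +0.008566) = 28.3° ≈ 028°.

028°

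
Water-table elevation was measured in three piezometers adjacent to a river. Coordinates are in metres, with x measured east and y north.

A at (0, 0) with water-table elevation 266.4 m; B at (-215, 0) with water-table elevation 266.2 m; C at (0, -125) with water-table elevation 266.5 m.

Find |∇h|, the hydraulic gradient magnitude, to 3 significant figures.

0.00123

∂h/∂x = (266.2 − 266.4) / (-215 − 0) = +0.0009302
∂h/∂y = (266.5 − 266.4) / (-125 − 0) = -0.0008000
|∇h| = √(0.0009302² + -0.0008000²) = 0.001227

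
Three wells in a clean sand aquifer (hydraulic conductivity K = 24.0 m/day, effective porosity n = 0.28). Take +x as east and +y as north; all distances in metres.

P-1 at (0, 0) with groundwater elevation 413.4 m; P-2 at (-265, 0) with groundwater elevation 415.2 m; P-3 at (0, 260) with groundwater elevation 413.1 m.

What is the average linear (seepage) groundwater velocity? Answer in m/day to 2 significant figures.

∂h/∂x = (415.2 − 413.4) / (-265 − 0) = -0.006792
∂h/∂y = (413.1 − 413.4) / (260 − 0) = -0.001154
|∇h| = √(-0.006792² + -0.001154²) = 0.006889
Seepage velocity v = K·i/n = 24.0 × 0.006889 / 0.28 = 0.5905 m/day.

0.59 m/day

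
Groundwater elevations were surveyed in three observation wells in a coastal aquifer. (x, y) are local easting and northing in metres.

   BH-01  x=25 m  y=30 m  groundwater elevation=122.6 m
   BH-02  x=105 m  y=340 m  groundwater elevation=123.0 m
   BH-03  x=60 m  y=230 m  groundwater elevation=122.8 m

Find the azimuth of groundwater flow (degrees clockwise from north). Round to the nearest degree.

264°

With h = a·x + b·y + c and BH-01 as origin, the differences give:
  80·a + 310·b = +0.4
  35·a + 200·b = +0.2
Eliminate b (×200 and ×310, subtract): 5150·a = 18.00 → a = ∂h/∂x = +0.003495
Back-substitute: b = ∂h/∂y = +0.0003883.
Flow direction (−∇h) has components (-0.003495 E, -0.0003883 N).
Azimuth = atan2(E, N) = atan2(-0.003495, -0.0003883) = 263.7° ≈ 264°.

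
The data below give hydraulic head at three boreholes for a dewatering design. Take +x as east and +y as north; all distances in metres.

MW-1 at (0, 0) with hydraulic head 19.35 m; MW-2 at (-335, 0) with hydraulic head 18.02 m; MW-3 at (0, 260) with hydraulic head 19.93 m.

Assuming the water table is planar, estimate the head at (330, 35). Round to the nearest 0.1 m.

20.7 m

∂h/∂x = (18.02 − 19.35) / (-335 − 0) = +0.003970
∂h/∂y = (19.93 − 19.35) / (260 − 0) = +0.002231
h(330, 35) = 19.35 + (+0.003970)·(330) + (+0.002231)·(35) = 19.35 +1.310 +0.078 = 20.738 m.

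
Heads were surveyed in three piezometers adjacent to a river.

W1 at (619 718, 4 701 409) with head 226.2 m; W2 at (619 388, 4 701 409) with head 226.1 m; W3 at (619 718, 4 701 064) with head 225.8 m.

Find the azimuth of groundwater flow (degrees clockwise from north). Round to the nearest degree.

195°

∂h/∂x = (226.1 − 226.2) / (619388 − 619718) = +0.0003030
∂h/∂y = (225.8 − 226.2) / (4701064 − 4701409) = +0.001159
Flow direction (−∇h) has components (-0.0003030 E, -0.001159 N).
Azimuth = atan2(E, N) = atan2(-0.0003030, -0.001159) = 194.6° ≈ 195°.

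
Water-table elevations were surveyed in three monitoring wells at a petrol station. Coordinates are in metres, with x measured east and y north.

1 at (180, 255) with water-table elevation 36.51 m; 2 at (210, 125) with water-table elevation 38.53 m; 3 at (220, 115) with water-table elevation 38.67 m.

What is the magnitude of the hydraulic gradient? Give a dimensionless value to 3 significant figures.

0.0161

With h = a·x + b·y + c and 1 as origin, the differences give:
  30·a + (-130)·b = +2.02
  40·a + (-140)·b = +2.16
Eliminate b (×(-140) and ×(-130), subtract): 1000·a = -2.000 → a = ∂h/∂x = -0.002000
Back-substitute: b = ∂h/∂y = -0.01600.
|∇h| = √(-0.002000² + -0.01600²) = 0.01612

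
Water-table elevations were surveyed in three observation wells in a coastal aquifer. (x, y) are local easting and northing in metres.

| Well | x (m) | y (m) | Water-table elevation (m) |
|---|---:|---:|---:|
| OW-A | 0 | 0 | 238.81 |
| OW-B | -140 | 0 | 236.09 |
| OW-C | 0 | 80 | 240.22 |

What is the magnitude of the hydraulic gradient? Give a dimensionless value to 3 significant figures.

∂h/∂x = (236.09 − 238.81) / (-140 − 0) = +0.01943
∂h/∂y = (240.22 − 238.81) / (80 − 0) = +0.01762
|∇h| = √(0.01943² + 0.01762²) = 0.02623

0.0262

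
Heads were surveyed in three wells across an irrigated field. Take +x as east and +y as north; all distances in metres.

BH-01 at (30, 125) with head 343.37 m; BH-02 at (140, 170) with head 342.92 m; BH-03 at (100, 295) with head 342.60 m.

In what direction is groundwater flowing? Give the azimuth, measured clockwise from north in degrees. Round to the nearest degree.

038°

Differences from BH-01: to BH-02 (Δx, Δy, Δh) = (110, 45, -0.45); to BH-03 = (70, 170, -0.77).
Determinant of the coordinate differences = 110·170 − 70·45 = 15550.
∂h/∂x = [(-0.45)·170 − (-0.77)·45] / 15550 = -0.002691
∂h/∂y = [110·(-0.77) − 70·(-0.45)] / 15550 = -0.003421
Flow direction (−∇h) has components (+0.002691 E, +0.003421 N).
Azimuth = atan2(E, N) = atan2(+0.002691, +0.003421) = 38.2° ≈ 038°.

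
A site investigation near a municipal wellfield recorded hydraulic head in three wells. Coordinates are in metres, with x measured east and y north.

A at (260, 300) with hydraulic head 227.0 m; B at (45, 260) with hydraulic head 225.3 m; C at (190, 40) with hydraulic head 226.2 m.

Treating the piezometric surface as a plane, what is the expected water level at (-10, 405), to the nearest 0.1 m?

Differences from A: to B (Δx, Δy, Δh) = (-215, -40, -1.7); to C = (-70, -260, -0.8).
Determinant of the coordinate differences = (-215)·(-260) − (-70)·(-40) = 53100.
∂h/∂x = [(-1.7)·(-260) − (-0.8)·(-40)] / 53100 = +0.007721
∂h/∂y = [(-215)·(-0.8) − (-70)·(-1.7)] / 53100 = +0.0009981
h(-10, 405) = 227.0 + (+0.007721)·(-270) + (+0.0009981)·(105) = 227.0 -2.085 +0.105 = 225.020 m.

225.0 m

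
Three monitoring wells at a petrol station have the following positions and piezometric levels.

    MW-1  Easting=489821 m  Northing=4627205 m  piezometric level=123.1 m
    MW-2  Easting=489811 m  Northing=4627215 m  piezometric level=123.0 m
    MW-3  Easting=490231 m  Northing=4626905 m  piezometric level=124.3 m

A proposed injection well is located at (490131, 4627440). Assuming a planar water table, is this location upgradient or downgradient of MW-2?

With h = a·x + b·y + c and MW-1 as origin, the differences give:
  (-10)·a + 10·b = -0.1
  410·a + (-300)·b = +1.2
Eliminate b (×(-300) and ×10, subtract): -1100·a = 18.00 → a = ∂h/∂x = -0.01636
Back-substitute: b = ∂h/∂y = -0.02636.
Head at (490131, 4627440) = 123.1 + (-0.01636)·(310) + (-0.02636)·(235) = 111.83 m.
That is lower than the 123.0 m at MW-2, so the point is downgradient.

downgradient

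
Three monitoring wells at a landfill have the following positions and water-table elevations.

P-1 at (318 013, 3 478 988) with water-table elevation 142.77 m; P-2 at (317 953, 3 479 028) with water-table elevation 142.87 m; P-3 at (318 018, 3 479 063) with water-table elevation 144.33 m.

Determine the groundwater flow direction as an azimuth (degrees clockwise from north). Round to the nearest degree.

210°

Taking P-1 as reference: P-2−P-1 = (-60, 40, +0.10); P-3−P-1 = (5, 75, +1.56).
Determinant of the coordinate differences = (-60)·75 − 5·40 = -4700.
∂h/∂x = [(+0.10)·75 − (+1.56)·40] / -4700 = +0.01168
∂h/∂y = [(-60)·(+1.56) − 5·(+0.10)] / -4700 = +0.02002
Flow direction (−∇h) has components (-0.01168 E, -0.02002 N).
Azimuth = atan2(E, N) = atan2(-0.01168, -0.02002) = 210.3° ≈ 210°.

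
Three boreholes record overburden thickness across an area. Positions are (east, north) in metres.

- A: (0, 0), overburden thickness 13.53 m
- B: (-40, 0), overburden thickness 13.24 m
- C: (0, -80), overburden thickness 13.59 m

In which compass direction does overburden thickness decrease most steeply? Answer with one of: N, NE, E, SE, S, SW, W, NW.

W

∂d/∂x = (13.24 − 13.53) / (-40 − 0) = +0.007250
∂d/∂y = (13.59 − 13.53) / (-80 − 0) = -0.0007500
Steepest decrease is along −∇f = (-0.007250 E, +0.0007500 N) → west.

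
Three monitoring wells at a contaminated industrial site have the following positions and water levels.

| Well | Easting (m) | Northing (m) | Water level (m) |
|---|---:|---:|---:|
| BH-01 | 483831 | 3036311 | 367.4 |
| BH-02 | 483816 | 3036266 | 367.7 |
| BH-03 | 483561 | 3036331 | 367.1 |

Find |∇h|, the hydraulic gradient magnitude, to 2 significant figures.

Taking BH-01 as reference: BH-02−BH-01 = (-15, -45, +0.3); BH-03−BH-01 = (-270, 20, -0.3).
Determinant of the coordinate differences = (-15)·20 − (-270)·(-45) = -12450.
∂h/∂x = [(+0.3)·20 − (-0.3)·(-45)] / -12450 = +0.0006024
∂h/∂y = [(-15)·(-0.3) − (-270)·(+0.3)] / -12450 = -0.006867
|∇h| = √(0.0006024² + -0.006867²) = 0.006893

0.0069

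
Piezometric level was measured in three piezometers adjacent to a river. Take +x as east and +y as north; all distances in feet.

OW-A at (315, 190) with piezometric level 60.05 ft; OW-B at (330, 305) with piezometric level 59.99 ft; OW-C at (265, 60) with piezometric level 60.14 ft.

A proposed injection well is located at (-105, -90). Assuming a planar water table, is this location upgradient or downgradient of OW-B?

Taking OW-A as reference: OW-B−OW-A = (15, 115, -0.06); OW-C−OW-A = (-50, -130, +0.09).
Solve a·Δx + b·Δy = Δh: det = 15·(-130) − (-50)·115 = 3800.
∂h/∂x = [(-0.06)·(-130) − (+0.09)·115] / 3800 = -0.0006711
∂h/∂y = [15·(+0.09) − (-50)·(-0.06)] / 3800 = -0.0004342
Head at (-105, -90) = 60.05 + (-0.0006711)·(-420) + (-0.0004342)·(-280) = 60.45 ft.
That is higher than the 59.99 ft at OW-B, so the point is upgradient.

upgradient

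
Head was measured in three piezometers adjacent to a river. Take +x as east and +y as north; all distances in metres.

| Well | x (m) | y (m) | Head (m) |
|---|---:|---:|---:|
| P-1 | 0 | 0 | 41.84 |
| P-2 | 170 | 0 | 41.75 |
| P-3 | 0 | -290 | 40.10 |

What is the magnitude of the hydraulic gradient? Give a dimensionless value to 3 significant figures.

0.00602

∂h/∂x = (41.75 − 41.84) / (170 − 0) = -0.0005294
∂h/∂y = (40.10 − 41.84) / (-290 − 0) = +0.006000
|∇h| = √(-0.0005294² + 0.006000²) = 0.006023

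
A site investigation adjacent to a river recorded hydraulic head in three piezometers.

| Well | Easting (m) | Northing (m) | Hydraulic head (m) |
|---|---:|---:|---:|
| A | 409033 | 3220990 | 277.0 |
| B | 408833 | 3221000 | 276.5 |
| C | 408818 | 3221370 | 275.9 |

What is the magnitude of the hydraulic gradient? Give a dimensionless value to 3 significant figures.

0.00286

Taking A as reference: B−A = (-200, 10, -0.5); C−A = (-215, 380, -1.1).
Solve a·Δx + b·Δy = Δh: det = (-200)·380 − (-215)·10 = -73850.
∂h/∂x = [(-0.5)·380 − (-1.1)·10] / -73850 = +0.002424
∂h/∂y = [(-200)·(-1.1) − (-215)·(-0.5)] / -73850 = -0.001523
|∇h| = √(0.002424² + -0.001523²) = 0.002863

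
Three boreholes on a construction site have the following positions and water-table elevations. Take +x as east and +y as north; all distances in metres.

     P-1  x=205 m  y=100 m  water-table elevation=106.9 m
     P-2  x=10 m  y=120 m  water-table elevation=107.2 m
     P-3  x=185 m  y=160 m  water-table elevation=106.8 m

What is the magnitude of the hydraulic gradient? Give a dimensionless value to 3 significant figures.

0.00287

Three-point gradient (reference P-1): Δ to P-2 = (-195, 20, +0.3), Δ to P-3 = (-20, 60, -0.1).
∂h/∂x = -0.001770, ∂h/∂y = -0.002257 (det = -11300).
|∇h| = √(-0.001770² + -0.002257²) = 0.002868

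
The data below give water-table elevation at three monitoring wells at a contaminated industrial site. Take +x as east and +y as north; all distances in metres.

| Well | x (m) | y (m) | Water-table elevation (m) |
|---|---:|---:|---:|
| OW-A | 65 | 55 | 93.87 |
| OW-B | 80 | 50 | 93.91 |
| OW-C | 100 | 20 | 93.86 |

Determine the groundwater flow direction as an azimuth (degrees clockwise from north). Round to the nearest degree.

223°

Taking OW-A as reference: OW-B−OW-A = (15, -5, +0.04); OW-C−OW-A = (35, -35, -0.01).
Solve a·Δx + b·Δy = Δh: det = 15·(-35) − 35·(-5) = -350.
∂h/∂x = [(+0.04)·(-35) − (-0.01)·(-5)] / -350 = +0.004143
∂h/∂y = [15·(-0.01) − 35·(+0.04)] / -350 = +0.004429
Flow direction (−∇h) has components (-0.004143 E, -0.004429 N).
Azimuth = atan2(E, N) = atan2(-0.004143, -0.004429) = 223.1° ≈ 223°.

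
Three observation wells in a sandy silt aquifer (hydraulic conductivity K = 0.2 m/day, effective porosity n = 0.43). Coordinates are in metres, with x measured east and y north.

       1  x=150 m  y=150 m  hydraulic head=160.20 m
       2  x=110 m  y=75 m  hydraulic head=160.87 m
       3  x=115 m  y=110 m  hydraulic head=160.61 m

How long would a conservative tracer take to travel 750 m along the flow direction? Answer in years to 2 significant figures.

Differences from 1: to 2 (Δx, Δy, Δh) = (-40, -75, +0.67); to 3 = (-35, -40, +0.41).
Determinant of the coordinate differences = (-40)·(-40) − (-35)·(-75) = -1025.
∂h/∂x = [(+0.67)·(-40) − (+0.41)·(-75)] / -1025 = -0.003854
∂h/∂y = [(-40)·(+0.41) − (-35)·(+0.67)] / -1025 = -0.006878
|∇h| = √(-0.003854² + -0.006878²) = 0.007884
Seepage velocity v = K·i/n = 0.2 × 0.007884 / 0.43 = 0.003667 m/day.
t = 750 / 0.003667 = 2.045e+05 days = 560 years.

560 years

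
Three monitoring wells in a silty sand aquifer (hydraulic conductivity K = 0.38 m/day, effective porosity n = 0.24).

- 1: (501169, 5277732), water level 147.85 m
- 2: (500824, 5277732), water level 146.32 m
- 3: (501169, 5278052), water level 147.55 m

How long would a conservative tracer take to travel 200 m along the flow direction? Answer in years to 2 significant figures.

∂h/∂x = (146.32 − 147.85) / (500824 − 501169) = +0.004435
∂h/∂y = (147.55 − 147.85) / (5278052 − 5277732) = -0.0009375
|∇h| = √(0.004435² + -0.0009375²) = 0.004533
Seepage velocity v = K·i/n = 0.38 × 0.004533 / 0.24 = 0.007177 m/day.
t = 200 / 0.007177 = 2.787e+04 days = 76.3 years.

76 years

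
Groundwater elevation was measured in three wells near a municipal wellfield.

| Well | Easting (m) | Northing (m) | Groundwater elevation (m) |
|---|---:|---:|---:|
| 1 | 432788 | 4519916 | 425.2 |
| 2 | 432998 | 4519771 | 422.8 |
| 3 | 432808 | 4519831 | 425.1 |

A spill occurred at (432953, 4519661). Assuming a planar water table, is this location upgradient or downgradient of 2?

upgradient

Three-point gradient (reference 1): Δ to 2 = (210, -145, -2.4), Δ to 3 = (20, -85, -0.1).
∂h/∂x = -0.01268, ∂h/∂y = -0.001806 (det = -14950).
Head at (432953, 4519661) = 425.2 + (-0.01268)·(165) + (-0.001806)·(-255) = 423.57 m.
That is higher than the 422.8 m at 2, so the point is upgradient.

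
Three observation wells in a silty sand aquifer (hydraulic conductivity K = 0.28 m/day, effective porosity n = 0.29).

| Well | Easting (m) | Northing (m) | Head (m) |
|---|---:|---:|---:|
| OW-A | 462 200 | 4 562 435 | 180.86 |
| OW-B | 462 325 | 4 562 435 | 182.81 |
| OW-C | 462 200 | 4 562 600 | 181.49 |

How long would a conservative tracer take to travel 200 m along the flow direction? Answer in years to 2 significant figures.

35 years

∂h/∂x = (182.81 − 180.86) / (462325 − 462200) = +0.01560
∂h/∂y = (181.49 − 180.86) / (4562600 − 4562435) = +0.003818
|∇h| = √(0.01560² + 0.003818²) = 0.01606
Seepage velocity v = K·i/n = 0.28 × 0.01606 / 0.29 = 0.01551 m/day.
t = 200 / 0.01551 = 1.289e+04 days = 35.3 years.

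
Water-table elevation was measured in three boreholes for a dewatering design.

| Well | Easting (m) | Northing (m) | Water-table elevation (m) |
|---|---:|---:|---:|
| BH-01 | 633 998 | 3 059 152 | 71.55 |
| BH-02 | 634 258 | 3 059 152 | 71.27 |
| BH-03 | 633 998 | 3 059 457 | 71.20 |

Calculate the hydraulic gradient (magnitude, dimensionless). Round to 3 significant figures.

∂h/∂x = (71.27 − 71.55) / (634258 − 633998) = -0.001077
∂h/∂y = (71.20 − 71.55) / (3059457 − 3059152) = -0.001148
|∇h| = √(-0.001077² + -0.001148²) = 0.001574

0.00157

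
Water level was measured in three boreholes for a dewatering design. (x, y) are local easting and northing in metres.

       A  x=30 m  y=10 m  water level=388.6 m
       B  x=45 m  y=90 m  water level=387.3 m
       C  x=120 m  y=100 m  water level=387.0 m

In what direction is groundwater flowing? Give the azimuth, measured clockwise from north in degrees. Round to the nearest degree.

Differences from A: to B (Δx, Δy, Δh) = (15, 80, -1.3); to C = (90, 90, -1.6).
Determinant of the coordinate differences = 15·90 − 90·80 = -5850.
∂h/∂x = [(-1.3)·90 − (-1.6)·80] / -5850 = -0.001880
∂h/∂y = [15·(-1.6) − 90·(-1.3)] / -5850 = -0.01590
Flow direction (−∇h) has components (+0.001880 E, +0.01590 N).
Azimuth = atan2(E, N) = atan2(+0.001880, +0.01590) = 6.7° ≈ 007°.

007°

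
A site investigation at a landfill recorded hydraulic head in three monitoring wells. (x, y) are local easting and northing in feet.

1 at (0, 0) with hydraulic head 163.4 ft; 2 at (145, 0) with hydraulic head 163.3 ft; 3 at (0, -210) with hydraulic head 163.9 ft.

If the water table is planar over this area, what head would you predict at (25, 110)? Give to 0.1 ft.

163.1 ft

∂h/∂x = (163.3 − 163.4) / (145 − 0) = -0.0006897
∂h/∂y = (163.9 − 163.4) / (-210 − 0) = -0.002381
h(25, 110) = 163.4 + (-0.0006897)·(25) + (-0.002381)·(110) = 163.4 -0.017 -0.262 = 163.121 ft.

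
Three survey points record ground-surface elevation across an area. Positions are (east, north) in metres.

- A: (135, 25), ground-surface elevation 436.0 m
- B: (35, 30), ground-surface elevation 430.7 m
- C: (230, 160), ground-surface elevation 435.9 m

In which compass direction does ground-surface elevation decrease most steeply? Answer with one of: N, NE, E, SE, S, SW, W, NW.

NW

With z = a·x + b·y + c and A as origin, the differences give:
  (-100)·a + 5·b = -5.3
  95·a + 135·b = -0.1
Eliminate b (×135 and ×5, subtract): -13975·a = -715.00 → a = ∂z/∂x = +0.05116
Back-substitute: b = ∂z/∂y = -0.03674.
Steepest decrease is along −∇f = (-0.05116 E, +0.03674 N) → northwest.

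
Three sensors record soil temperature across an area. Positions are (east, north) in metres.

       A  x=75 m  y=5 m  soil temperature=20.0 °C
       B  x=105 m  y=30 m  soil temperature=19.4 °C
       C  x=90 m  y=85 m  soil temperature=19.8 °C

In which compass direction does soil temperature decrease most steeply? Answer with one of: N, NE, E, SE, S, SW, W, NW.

With T = a·x + b·y + c and A as origin, the differences give:
  30·a + 25·b = -0.6
  15·a + 80·b = -0.2
Eliminate b (×80 and ×25, subtract): 2025·a = -43.00 → a = ∂T/∂x = -0.02123
Back-substitute: b = ∂T/∂y = +0.001481.
Steepest decrease is along −∇f = (+0.02123 E, -0.001481 N) → east.

E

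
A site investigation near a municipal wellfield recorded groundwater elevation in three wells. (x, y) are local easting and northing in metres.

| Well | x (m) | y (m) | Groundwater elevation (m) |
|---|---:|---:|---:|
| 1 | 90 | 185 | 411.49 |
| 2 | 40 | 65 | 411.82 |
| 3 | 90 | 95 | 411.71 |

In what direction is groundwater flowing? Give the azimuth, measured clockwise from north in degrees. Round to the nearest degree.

017°

Taking 1 as reference: 2−1 = (-50, -120, +0.33); 3−1 = (0, -90, +0.22).
Determinant of the coordinate differences = (-50)·(-90) − 0·(-120) = 4500.
∂h/∂x = [(+0.33)·(-90) − (+0.22)·(-120)] / 4500 = -0.0007333
∂h/∂y = [(-50)·(+0.22) − 0·(+0.33)] / 4500 = -0.002444
Flow direction (−∇h) has components (+0.0007333 E, +0.002444 N).
Azimuth = atan2(E, N) = atan2(+0.0007333, +0.002444) = 16.7° ≈ 017°.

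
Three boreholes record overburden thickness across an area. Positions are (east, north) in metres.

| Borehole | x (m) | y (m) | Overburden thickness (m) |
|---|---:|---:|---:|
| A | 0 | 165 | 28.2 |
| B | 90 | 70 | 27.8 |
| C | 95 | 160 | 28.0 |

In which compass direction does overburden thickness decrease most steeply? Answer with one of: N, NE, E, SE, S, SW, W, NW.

SE

Three-point gradient (reference A): Δ to B = (90, -95, -0.4), Δ to C = (95, -5, -0.2).
∂d/∂x = -0.001983, ∂d/∂y = +0.002332 (det = 8575).
Steepest decrease is along −∇f = (+0.001983 E, -0.002332 N) → southeast.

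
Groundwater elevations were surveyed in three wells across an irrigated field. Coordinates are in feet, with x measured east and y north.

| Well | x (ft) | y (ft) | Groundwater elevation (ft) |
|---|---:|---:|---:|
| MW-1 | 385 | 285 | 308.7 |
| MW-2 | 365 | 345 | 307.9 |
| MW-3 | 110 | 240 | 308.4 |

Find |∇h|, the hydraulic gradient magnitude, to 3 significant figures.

Taking MW-1 as reference: MW-2−MW-1 = (-20, 60, -0.8); MW-3−MW-1 = (-275, -45, -0.3).
Determinant of the coordinate differences = (-20)·(-45) − (-275)·60 = 17400.
∂h/∂x = [(-0.8)·(-45) − (-0.3)·60] / 17400 = +0.003103
∂h/∂y = [(-20)·(-0.3) − (-275)·(-0.8)] / 17400 = -0.01230
|∇h| = √(0.003103² + -0.01230²) = 0.01269

0.0127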